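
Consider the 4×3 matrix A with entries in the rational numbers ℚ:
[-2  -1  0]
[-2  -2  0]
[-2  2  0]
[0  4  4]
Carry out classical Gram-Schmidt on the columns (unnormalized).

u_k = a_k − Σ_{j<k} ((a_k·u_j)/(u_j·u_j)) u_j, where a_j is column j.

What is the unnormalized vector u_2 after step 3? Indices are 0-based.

Step 1: u_0 = a_0 = (-2, -2, -2, 0).
Step 2: u_1 = a_1 − (1/6)·u_0 = (-2/3, -5/3, 7/3, 4).
Step 3: u_2 = a_2 − (0)·u_0 − (24/37)·u_1 = (16/37, 40/37, -56/37, 52/37).

u_2 = (16/37, 40/37, -56/37, 52/37)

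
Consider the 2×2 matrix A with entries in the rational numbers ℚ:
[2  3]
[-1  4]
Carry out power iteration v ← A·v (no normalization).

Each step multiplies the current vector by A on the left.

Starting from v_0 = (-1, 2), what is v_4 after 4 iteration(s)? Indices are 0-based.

v_0 = (-1, 2).
v_1 = A·v_0 = (4, 9).
v_2 = A·v_1 = (35, 32).
v_3 = A·v_2 = (166, 93).
v_4 = A·v_3 = (611, 206).

v_4 = (611, 206)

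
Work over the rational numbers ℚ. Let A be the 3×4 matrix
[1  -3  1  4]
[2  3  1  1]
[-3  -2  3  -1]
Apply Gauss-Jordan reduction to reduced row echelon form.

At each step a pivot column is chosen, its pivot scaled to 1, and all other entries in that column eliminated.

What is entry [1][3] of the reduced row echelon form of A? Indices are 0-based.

step 1: normalize row 0 (÷1) = (1, -3, 1, 4)
  row 1: subtract 2×row0 = (0, 9, -1, -7)
  row 2: subtract -3×row0 = (0, -11, 6, 11)
step 2: normalize row 1 (÷9) = (0, 1, -1/9, -7/9)
  row 0: subtract -3×row1 = (1, 0, 2/3, 5/3)
  row 2: subtract -11×row1 = (0, 0, 43/9, 22/9)
step 3: normalize row 2 (÷43/9) = (0, 0, 1, 22/43)
  row 0: subtract 2/3×row2 = (1, 0, 0, 57/43)
  row 1: subtract -1/9×row2 = (0, 1, 0, -31/43)

M[1][3] = -31/43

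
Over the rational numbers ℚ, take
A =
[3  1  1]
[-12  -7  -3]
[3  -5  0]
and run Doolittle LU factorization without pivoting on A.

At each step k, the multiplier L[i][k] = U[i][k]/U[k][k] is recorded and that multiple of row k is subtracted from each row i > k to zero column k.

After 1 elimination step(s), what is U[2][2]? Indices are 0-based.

Step 1: pivot at (0,0) is 3.
  row1 ← row1 − (-4)·row0  ⇒  L[1][0]=-4, U row1=(0, -3, 1)
  row2 ← row2 − (1)·row0  ⇒  L[2][0]=1, U row2=(0, -6, -1)

U[2][2] = -1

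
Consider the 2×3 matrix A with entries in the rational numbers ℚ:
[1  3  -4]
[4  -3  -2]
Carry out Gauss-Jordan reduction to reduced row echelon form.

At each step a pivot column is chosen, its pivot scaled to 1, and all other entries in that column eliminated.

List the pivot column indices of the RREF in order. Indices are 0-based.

pivot columns: 0, 1

[1] R0 /= 1  ⇒  (1, 3, -4)
     R1 -= 4·R0  ⇒  (0, -15, 14)
[2] R1 /= -15  ⇒  (0, 1, -14/15)
     R0 -= 3·R1  ⇒  (1, 0, -6/5)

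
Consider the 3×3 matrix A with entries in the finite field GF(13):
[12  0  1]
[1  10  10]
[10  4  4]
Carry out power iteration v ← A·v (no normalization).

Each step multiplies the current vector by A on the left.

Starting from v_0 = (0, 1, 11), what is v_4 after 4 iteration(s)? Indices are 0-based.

v_4 = (1, 9, 3)

v_0 = (0, 1, 11).
v_1 = A·v_0 = (11, 3, 9).
v_2 = A·v_1 = (11, 1, 2).
v_3 = A·v_2 = (4, 2, 5).
v_4 = A·v_3 = (1, 9, 3).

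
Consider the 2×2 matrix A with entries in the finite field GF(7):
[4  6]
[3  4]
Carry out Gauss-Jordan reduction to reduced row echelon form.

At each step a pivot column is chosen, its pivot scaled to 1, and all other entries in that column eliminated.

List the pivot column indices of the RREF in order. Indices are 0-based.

pivot columns: 0, 1

pivot(0,0)=4: scale R0 → (1, 5)
  clear (1,0): R1 −= (3)R0 → (0, 3)
pivot(1,1)=3: scale R1 → (0, 1)
  clear (0,1): R0 −= (5)R1 → (1, 0)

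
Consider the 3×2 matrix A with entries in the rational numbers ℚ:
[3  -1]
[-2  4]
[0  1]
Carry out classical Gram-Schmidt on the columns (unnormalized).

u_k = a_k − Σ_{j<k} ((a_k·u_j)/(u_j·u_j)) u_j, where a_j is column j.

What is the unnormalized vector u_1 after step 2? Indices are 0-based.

Step 1: u_0 = a_0 = (3, -2, 0).
Step 2: u_1 = a_1 − (-11/13)·u_0 = (20/13, 30/13, 1).

u_1 = (20/13, 30/13, 1)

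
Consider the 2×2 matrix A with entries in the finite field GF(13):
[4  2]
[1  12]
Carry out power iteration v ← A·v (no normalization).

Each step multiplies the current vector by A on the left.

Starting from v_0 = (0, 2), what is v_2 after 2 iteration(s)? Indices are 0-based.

v_2 = (12, 6)

v_0 = (0, 2).
v_1 = A·v_0 = (4, 11).
v_2 = A·v_1 = (12, 6).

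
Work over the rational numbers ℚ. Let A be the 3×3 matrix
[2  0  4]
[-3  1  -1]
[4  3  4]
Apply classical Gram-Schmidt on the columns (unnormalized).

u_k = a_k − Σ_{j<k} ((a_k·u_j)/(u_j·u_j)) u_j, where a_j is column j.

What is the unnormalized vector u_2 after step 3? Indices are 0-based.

u_2 = (26/11, 12/11, -4/11)

Step 1: u_0 = a_0 = (2, -3, 4).
Step 2: u_1 = a_1 − (9/29)·u_0 = (-18/29, 56/29, 51/29).
Step 3: u_2 = a_2 − (27/29)·u_0 − (4/11)·u_1 = (26/11, 12/11, -4/11).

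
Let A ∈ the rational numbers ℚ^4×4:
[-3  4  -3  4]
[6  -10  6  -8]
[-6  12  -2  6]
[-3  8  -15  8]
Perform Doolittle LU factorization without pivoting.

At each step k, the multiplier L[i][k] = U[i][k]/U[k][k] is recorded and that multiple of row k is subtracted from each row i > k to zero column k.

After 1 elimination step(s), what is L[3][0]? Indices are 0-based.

L[3][0] = 1

Step 1: pivot at (0,0) is -3.
  row1 ← row1 − (-2)·row0  ⇒  L[1][0]=-2, U row1=(0, -2, 0, 0)
  row2 ← row2 − (2)·row0  ⇒  L[2][0]=2, U row2=(0, 4, 4, -2)
  row3 ← row3 − (1)·row0  ⇒  L[3][0]=1, U row3=(0, 4, -12, 4)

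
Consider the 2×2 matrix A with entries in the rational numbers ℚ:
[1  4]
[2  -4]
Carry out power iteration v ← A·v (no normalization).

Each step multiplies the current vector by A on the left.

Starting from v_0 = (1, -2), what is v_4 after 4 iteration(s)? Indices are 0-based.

v_0 = (1, -2).
v_1 = A·v_0 = (-7, 10).
v_2 = A·v_1 = (33, -54).
v_3 = A·v_2 = (-183, 282).
v_4 = A·v_3 = (945, -1494).

v_4 = (945, -1494)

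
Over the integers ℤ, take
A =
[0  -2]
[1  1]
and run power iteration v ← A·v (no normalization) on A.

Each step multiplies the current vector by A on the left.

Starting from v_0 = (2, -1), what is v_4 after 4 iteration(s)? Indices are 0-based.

v_0 = (2, -1).
v_1 = A·v_0 = (2, 1).
v_2 = A·v_1 = (-2, 3).
v_3 = A·v_2 = (-6, 1).
v_4 = A·v_3 = (-2, -5).

v_4 = (-2, -5)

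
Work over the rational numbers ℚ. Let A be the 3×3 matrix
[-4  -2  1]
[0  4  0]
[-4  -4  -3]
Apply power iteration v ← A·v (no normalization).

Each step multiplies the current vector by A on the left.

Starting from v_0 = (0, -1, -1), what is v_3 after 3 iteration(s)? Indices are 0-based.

v_3 = (-21, -64, 47)

v_0 = (0, -1, -1).
v_1 = A·v_0 = (1, -4, 7).
v_2 = A·v_1 = (11, -16, -9).
v_3 = A·v_2 = (-21, -64, 47).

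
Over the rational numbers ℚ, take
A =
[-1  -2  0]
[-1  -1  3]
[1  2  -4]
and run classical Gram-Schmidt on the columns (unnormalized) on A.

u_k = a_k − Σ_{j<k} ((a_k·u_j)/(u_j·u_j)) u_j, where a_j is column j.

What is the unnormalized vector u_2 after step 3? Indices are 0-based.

Step 1: u_0 = a_0 = (-1, -1, 1).
Step 2: u_1 = a_1 − (5/3)·u_0 = (-1/3, 2/3, 1/3).
Step 3: u_2 = a_2 − (-7/3)·u_0 − (1)·u_1 = (-2, 0, -2).

u_2 = (-2, 0, -2)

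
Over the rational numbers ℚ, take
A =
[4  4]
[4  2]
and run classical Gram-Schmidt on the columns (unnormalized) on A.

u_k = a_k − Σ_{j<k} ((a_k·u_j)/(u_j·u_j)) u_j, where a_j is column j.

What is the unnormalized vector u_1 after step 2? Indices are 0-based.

Step 1: u_0 = a_0 = (4, 4).
Step 2: u_1 = a_1 − (3/4)·u_0 = (1, -1).

u_1 = (1, -1)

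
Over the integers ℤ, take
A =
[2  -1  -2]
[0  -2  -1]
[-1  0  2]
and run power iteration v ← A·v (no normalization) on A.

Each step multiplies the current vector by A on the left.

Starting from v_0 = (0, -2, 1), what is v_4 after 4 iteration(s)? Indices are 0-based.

v_4 = (-70, -39, 44)

v_0 = (0, -2, 1).
v_1 = A·v_0 = (0, 3, 2).
v_2 = A·v_1 = (-7, -8, 4).
v_3 = A·v_2 = (-14, 12, 15).
v_4 = A·v_3 = (-70, -39, 44).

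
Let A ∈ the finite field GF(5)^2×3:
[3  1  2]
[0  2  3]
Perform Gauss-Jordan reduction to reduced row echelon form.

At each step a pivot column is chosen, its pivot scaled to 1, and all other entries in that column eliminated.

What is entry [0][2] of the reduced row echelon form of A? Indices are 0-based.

M[0][2] = 1

[1] R0 /= 3  ⇒  (1, 2, 4)
[2] R1 /= 2  ⇒  (0, 1, 4)
     R0 -= 2·R1  ⇒  (1, 0, 1)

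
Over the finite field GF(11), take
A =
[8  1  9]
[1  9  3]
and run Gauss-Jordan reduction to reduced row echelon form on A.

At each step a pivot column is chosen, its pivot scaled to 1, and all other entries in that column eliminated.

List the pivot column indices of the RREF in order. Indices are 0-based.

step 1: normalize row 0 (÷8) = (1, 7, 8)
  row 1: subtract 1×row0 = (0, 2, 6)
step 2: normalize row 1 (÷2) = (0, 1, 3)
  row 0: subtract 7×row1 = (1, 0, 9)

pivot columns: 0, 1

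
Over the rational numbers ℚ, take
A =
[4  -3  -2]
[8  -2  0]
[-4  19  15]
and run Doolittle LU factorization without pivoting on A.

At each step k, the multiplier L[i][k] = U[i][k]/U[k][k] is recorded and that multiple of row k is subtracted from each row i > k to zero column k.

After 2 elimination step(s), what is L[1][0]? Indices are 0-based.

Step 1: pivot at (0,0) is 4.
  row1 ← row1 − (2)·row0  ⇒  L[1][0]=2, U row1=(0, 4, 4)
  row2 ← row2 − (-1)·row0  ⇒  L[2][0]=-1, U row2=(0, 16, 13)
Step 2: pivot at (1,1) is 4.
  row2 ← row2 − (4)·row1  ⇒  L[2][1]=4, U row2=(0, 0, -3)

L[1][0] = 2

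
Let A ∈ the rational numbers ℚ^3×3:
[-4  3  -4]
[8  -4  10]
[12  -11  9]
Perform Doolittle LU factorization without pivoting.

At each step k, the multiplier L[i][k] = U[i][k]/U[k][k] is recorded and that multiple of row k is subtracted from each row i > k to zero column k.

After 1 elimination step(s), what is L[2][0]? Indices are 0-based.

Step 1: pivot at (0,0) is -4.
  row1 ← row1 − (-2)·row0  ⇒  L[1][0]=-2, U row1=(0, 2, 2)
  row2 ← row2 − (-3)·row0  ⇒  L[2][0]=-3, U row2=(0, -2, -3)

L[2][0] = -3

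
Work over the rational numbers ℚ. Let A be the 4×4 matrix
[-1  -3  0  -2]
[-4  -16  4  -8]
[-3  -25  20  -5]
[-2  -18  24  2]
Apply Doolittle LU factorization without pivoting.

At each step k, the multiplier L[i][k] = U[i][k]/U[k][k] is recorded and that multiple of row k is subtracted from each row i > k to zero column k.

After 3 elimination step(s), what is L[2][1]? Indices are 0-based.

Step 1: pivot at (0,0) is -1.
  row1 ← row1 − (4)·row0  ⇒  L[1][0]=4, U row1=(0, -4, 4, 0)
  row2 ← row2 − (3)·row0  ⇒  L[2][0]=3, U row2=(0, -16, 20, 1)
  row3 ← row3 − (2)·row0  ⇒  L[3][0]=2, U row3=(0, -12, 24, 6)
Step 2: pivot at (1,1) is -4.
  row2 ← row2 − (4)·row1  ⇒  L[2][1]=4, U row2=(0, 0, 4, 1)
  row3 ← row3 − (3)·row1  ⇒  L[3][1]=3, U row3=(0, 0, 12, 6)
Step 3: pivot at (2,2) is 4.
  row3 ← row3 − (3)·row2  ⇒  L[3][2]=3, U row3=(0, 0, 0, 3)

L[2][1] = 4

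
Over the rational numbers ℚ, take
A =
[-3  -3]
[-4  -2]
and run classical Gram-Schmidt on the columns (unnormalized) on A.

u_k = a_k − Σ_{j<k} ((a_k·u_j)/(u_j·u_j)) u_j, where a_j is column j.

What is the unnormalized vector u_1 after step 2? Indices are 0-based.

u_1 = (-24/25, 18/25)

Step 1: u_0 = a_0 = (-3, -4).
Step 2: u_1 = a_1 − (17/25)·u_0 = (-24/25, 18/25).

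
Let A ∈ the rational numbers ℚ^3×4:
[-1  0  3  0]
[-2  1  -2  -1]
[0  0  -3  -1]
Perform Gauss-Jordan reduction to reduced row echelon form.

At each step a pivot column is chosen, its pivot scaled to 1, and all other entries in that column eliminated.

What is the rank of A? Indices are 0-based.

rank = 3

step 1: normalize row 0 (÷-1) = (1, 0, -3, 0)
  row 1: subtract -2×row0 = (0, 1, -8, -1)
step 2: normalize row 1 (÷1) = (0, 1, -8, -1)
step 3: normalize row 2 (÷-3) = (0, 0, 1, 1/3)
  row 0: subtract -3×row2 = (1, 0, 0, 1)
  row 1: subtract -8×row2 = (0, 1, 0, 5/3)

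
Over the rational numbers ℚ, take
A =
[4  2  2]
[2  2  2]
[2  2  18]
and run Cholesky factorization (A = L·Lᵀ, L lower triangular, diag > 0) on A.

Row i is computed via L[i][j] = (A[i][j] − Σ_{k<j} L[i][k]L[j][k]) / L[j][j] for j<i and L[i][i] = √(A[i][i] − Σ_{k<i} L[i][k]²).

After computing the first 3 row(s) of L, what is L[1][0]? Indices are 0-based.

L[1][0] = 1

Step 1: L[0][0] = √(4) = 2.
  L[1][0] = (2) / L[0][0] = 1.
Step 2: L[1][1] = √(1) = 1.
  L[2][0] = (2) / L[0][0] = 1.
  L[2][1] = (1) / L[1][1] = 1.
Step 3: L[2][2] = √(16) = 4.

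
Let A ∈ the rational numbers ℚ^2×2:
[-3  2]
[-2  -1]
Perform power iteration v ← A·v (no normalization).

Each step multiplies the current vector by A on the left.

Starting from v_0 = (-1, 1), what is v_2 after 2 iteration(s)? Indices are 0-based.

v_0 = (-1, 1).
v_1 = A·v_0 = (5, 1).
v_2 = A·v_1 = (-13, -11).

v_2 = (-13, -11)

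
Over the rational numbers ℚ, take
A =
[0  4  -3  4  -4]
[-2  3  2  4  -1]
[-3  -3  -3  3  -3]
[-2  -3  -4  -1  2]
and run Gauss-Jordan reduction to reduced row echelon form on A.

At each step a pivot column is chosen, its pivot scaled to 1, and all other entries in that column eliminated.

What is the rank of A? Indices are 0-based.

rank = 4

[1] R0 <-> R1
[1] R0 /= -2  ⇒  (1, -3/2, -1, -2, 1/2)
     R2 -= -3·R0  ⇒  (0, -15/2, -6, -3, -3/2)
     R3 -= -2·R0  ⇒  (0, -6, -6, -5, 3)
[2] R1 /= 4  ⇒  (0, 1, -3/4, 1, -1)
     R0 -= -3/2·R1  ⇒  (1, 0, -17/8, -1/2, -1)
     R2 -= -15/2·R1  ⇒  (0, 0, -93/8, 9/2, -9)
     R3 -= -6·R1  ⇒  (0, 0, -21/2, 1, -3)
[3] R2 /= -93/8  ⇒  (0, 0, 1, -12/31, 24/31)
     R0 -= -17/8·R2  ⇒  (1, 0, 0, -41/31, 20/31)
     R1 -= -3/4·R2  ⇒  (0, 1, 0, 22/31, -13/31)
     R3 -= -21/2·R2  ⇒  (0, 0, 0, -95/31, 159/31)
[4] R3 /= -95/31  ⇒  (0, 0, 0, 1, -159/95)
     R0 -= -41/31·R3  ⇒  (1, 0, 0, 0, -149/95)
     R1 -= 22/31·R3  ⇒  (0, 1, 0, 0, 73/95)
     R2 -= -12/31·R3  ⇒  (0, 0, 1, 0, 12/95)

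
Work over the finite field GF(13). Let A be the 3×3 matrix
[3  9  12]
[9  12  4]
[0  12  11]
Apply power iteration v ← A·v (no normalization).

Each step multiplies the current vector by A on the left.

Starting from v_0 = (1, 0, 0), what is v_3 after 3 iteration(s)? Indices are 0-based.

v_3 = (12, 2, 0)

v_0 = (1, 0, 0).
v_1 = A·v_0 = (3, 9, 0).
v_2 = A·v_1 = (12, 5, 4).
v_3 = A·v_2 = (12, 2, 0).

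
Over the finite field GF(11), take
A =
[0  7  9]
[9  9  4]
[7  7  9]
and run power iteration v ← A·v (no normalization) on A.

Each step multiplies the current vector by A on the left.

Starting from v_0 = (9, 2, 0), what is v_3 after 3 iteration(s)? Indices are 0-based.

v_3 = (4, 8, 4)

v_0 = (9, 2, 0).
v_1 = A·v_0 = (3, 0, 0).
v_2 = A·v_1 = (0, 5, 10).
v_3 = A·v_2 = (4, 8, 4).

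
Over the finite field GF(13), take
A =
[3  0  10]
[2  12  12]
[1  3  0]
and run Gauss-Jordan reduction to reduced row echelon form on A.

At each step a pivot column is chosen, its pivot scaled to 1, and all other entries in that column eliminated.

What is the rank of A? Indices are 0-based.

rank = 3

step 1: normalize row 0 (÷3) = (1, 0, 12)
  row 1: subtract 2×row0 = (0, 12, 1)
  row 2: subtract 1×row0 = (0, 3, 1)
step 2: normalize row 1 (÷12) = (0, 1, 12)
  row 2: subtract 3×row1 = (0, 0, 4)
step 3: normalize row 2 (÷4) = (0, 0, 1)
  row 0: subtract 12×row2 = (1, 0, 0)
  row 1: subtract 12×row2 = (0, 1, 0)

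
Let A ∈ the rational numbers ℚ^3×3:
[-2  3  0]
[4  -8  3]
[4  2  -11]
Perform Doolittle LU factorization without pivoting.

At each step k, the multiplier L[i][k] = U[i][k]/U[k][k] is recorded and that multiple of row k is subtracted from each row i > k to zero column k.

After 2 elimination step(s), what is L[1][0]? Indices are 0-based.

k=0: U[0][0]=-2
  eliminate (1,0): mult=-2, new row 1: (0, -2, 3); set L[1][0]=-2
  eliminate (2,0): mult=-2, new row 2: (0, 8, -11); set L[2][0]=-2
k=1: U[1][1]=-2
  eliminate (2,1): mult=-4, new row 2: (0, 0, 1); set L[2][1]=-4

L[1][0] = -2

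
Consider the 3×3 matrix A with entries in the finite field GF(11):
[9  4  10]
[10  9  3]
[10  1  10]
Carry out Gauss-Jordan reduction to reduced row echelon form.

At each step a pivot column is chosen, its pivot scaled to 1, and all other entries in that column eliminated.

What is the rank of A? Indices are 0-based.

pivot(0,0)=9: scale R0 → (1, 9, 6)
  clear (1,0): R1 −= (10)R0 → (0, 7, 9)
  clear (2,0): R2 −= (10)R0 → (0, 10, 5)
pivot(1,1)=7: scale R1 → (0, 1, 6)
  clear (0,1): R0 −= (9)R1 → (1, 0, 7)
  clear (2,1): R2 −= (10)R1 → (0, 0, 0)
col 2: no nonzero at/below row 2; advance.

rank = 2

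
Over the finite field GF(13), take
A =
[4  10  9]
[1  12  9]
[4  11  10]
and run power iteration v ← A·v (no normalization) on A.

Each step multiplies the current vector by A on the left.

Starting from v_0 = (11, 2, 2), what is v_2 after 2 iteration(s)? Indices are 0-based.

v_2 = (7, 10, 3)

v_0 = (11, 2, 2).
v_1 = A·v_0 = (4, 1, 8).
v_2 = A·v_1 = (7, 10, 3).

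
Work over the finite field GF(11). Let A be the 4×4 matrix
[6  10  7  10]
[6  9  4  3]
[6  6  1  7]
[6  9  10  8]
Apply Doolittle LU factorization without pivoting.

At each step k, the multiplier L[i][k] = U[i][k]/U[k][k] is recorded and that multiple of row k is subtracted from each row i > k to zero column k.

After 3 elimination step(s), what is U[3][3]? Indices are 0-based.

U[3][3] = 2

k=0: U[0][0]=6
  eliminate (1,0): mult=1, new row 1: (0, 10, 8, 4); set L[1][0]=1
  eliminate (2,0): mult=1, new row 2: (0, 7, 5, 8); set L[2][0]=1
  eliminate (3,0): mult=1, new row 3: (0, 10, 3, 9); set L[3][0]=1
k=1: U[1][1]=10
  eliminate (2,1): mult=4, new row 2: (0, 0, 6, 3); set L[2][1]=4
  eliminate (3,1): mult=1, new row 3: (0, 0, 6, 5); set L[3][1]=1
k=2: U[2][2]=6
  eliminate (3,2): mult=1, new row 3: (0, 0, 0, 2); set L[3][2]=1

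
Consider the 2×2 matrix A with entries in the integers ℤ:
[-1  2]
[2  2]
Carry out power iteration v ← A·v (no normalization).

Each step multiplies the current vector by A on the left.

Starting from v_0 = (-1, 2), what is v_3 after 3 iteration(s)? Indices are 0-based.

v_3 = (29, 26)

v_0 = (-1, 2).
v_1 = A·v_0 = (5, 2).
v_2 = A·v_1 = (-1, 14).
v_3 = A·v_2 = (29, 26).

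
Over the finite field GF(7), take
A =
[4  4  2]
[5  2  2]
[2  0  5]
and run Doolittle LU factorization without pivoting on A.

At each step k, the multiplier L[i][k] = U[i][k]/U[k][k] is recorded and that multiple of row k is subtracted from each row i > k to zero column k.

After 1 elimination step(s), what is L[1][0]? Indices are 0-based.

[col 0] pivot 4
  R1 -= 3*R0 → (0, 4, 3)  (L[1][0] := 3)
  R2 -= 4*R0 → (0, 5, 4)  (L[2][0] := 4)

L[1][0] = 3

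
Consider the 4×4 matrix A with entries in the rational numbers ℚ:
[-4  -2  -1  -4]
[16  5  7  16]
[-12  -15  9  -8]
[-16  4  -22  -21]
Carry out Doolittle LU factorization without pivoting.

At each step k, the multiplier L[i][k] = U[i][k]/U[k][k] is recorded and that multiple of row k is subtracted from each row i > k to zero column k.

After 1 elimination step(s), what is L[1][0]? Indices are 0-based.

Step 1: pivot at (0,0) is -4.
  row1 ← row1 − (-4)·row0  ⇒  L[1][0]=-4, U row1=(0, -3, 3, 0)
  row2 ← row2 − (3)·row0  ⇒  L[2][0]=3, U row2=(0, -9, 12, 4)
  row3 ← row3 − (4)·row0  ⇒  L[3][0]=4, U row3=(0, 12, -18, -5)

L[1][0] = -4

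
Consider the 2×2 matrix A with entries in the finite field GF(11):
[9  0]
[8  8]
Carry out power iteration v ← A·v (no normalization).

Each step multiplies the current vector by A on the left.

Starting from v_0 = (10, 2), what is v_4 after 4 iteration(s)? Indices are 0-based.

v_4 = (6, 0)

v_0 = (10, 2).
v_1 = A·v_0 = (2, 8).
v_2 = A·v_1 = (7, 3).
v_3 = A·v_2 = (8, 3).
v_4 = A·v_3 = (6, 0).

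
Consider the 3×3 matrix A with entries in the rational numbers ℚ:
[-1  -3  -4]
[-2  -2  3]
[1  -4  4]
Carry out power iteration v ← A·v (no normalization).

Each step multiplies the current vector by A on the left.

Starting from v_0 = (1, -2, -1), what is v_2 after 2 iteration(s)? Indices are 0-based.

v_2 = (-26, -1, 33)

v_0 = (1, -2, -1).
v_1 = A·v_0 = (9, -1, 5).
v_2 = A·v_1 = (-26, -1, 33).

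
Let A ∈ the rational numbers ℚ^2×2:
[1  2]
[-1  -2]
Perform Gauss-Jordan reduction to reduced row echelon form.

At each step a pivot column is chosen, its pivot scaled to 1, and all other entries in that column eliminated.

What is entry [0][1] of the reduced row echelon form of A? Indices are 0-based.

[1] R0 /= 1  ⇒  (1, 2)
     R1 -= -1·R0  ⇒  (0, 0)
column 1 empty below row 1

M[0][1] = 2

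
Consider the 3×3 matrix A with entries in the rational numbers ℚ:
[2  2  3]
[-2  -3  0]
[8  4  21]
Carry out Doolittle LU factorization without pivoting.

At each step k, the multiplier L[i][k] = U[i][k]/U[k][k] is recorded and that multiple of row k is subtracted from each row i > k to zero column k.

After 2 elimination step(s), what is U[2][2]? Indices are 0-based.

U[2][2] = -3

[col 0] pivot 2
  R1 -= -1*R0 → (0, -1, 3)  (L[1][0] := -1)
  R2 -= 4*R0 → (0, -4, 9)  (L[2][0] := 4)
[col 1] pivot -1
  R2 -= 4*R1 → (0, 0, -3)  (L[2][1] := 4)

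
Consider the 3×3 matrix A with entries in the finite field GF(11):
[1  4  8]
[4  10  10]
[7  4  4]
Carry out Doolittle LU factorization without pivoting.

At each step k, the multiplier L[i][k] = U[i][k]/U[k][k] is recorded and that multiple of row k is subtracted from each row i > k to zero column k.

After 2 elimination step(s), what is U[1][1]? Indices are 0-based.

Step 1: pivot at (0,0) is 1.
  row1 ← row1 − (4)·row0  ⇒  L[1][0]=4, U row1=(0, 5, 0)
  row2 ← row2 − (7)·row0  ⇒  L[2][0]=7, U row2=(0, 9, 3)
Step 2: pivot at (1,1) is 5.
  row2 ← row2 − (4)·row1  ⇒  L[2][1]=4, U row2=(0, 0, 3)

U[1][1] = 5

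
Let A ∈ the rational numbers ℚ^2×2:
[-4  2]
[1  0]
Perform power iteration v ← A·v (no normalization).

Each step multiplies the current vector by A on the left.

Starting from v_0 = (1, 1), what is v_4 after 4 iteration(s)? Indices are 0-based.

v_4 = (196, -44)

v_0 = (1, 1).
v_1 = A·v_0 = (-2, 1).
v_2 = A·v_1 = (10, -2).
v_3 = A·v_2 = (-44, 10).
v_4 = A·v_3 = (196, -44).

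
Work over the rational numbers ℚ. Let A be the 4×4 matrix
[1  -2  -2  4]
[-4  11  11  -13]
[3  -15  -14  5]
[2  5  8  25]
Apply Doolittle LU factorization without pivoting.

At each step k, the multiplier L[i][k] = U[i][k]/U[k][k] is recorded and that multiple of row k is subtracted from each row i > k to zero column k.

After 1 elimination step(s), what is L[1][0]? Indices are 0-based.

k=0: U[0][0]=1
  eliminate (1,0): mult=-4, new row 1: (0, 3, 3, 3); set L[1][0]=-4
  eliminate (2,0): mult=3, new row 2: (0, -9, -8, -7); set L[2][0]=3
  eliminate (3,0): mult=2, new row 3: (0, 9, 12, 17); set L[3][0]=2

L[1][0] = -4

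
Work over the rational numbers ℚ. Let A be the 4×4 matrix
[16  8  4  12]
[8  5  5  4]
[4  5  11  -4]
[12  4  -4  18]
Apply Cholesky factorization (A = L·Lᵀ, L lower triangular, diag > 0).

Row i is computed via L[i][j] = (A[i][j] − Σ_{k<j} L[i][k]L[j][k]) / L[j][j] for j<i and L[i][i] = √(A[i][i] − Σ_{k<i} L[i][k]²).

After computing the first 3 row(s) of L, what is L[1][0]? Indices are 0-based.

L[1][0] = 2

Step 1: L[0][0] = √(16) = 4.
  L[1][0] = (8) / L[0][0] = 2.
Step 2: L[1][1] = √(1) = 1.
  L[2][0] = (4) / L[0][0] = 1.
  L[2][1] = (3) / L[1][1] = 3.
Step 3: L[2][2] = √(1) = 1.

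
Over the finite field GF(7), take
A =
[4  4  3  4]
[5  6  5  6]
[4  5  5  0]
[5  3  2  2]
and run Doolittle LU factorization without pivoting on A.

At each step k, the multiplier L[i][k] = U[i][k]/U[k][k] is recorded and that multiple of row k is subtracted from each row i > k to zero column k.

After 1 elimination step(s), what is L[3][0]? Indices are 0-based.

[col 0] pivot 4
  R1 -= 3*R0 → (0, 1, 3, 1)  (L[1][0] := 3)
  R2 -= 1*R0 → (0, 1, 2, 3)  (L[2][0] := 1)
  R3 -= 3*R0 → (0, 5, 0, 4)  (L[3][0] := 3)

L[3][0] = 3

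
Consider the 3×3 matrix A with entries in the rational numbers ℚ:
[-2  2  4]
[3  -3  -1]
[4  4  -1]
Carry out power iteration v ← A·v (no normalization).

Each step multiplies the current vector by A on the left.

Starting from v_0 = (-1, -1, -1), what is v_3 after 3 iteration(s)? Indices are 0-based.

v_0 = (-1, -1, -1).
v_1 = A·v_0 = (-4, 1, -7).
v_2 = A·v_1 = (-18, -8, -5).
v_3 = A·v_2 = (0, -25, -99).

v_3 = (0, -25, -99)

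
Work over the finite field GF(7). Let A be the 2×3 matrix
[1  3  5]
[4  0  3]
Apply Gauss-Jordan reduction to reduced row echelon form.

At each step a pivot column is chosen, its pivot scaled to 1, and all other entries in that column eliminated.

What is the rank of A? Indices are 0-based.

rank = 2

pivot(0,0)=1: scale R0 → (1, 3, 5)
  clear (1,0): R1 −= (4)R0 → (0, 2, 4)
pivot(1,1)=2: scale R1 → (0, 1, 2)
  clear (0,1): R0 −= (3)R1 → (1, 0, 6)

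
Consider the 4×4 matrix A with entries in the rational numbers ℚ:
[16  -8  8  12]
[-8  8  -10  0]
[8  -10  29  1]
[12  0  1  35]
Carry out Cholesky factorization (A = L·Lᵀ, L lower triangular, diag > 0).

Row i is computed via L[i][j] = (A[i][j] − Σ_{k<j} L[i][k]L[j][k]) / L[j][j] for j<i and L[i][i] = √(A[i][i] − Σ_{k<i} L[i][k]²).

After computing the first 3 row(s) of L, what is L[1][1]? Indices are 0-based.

L[1][1] = 2

Step 1: L[0][0] = √(16) = 4.
  L[1][0] = (-8) / L[0][0] = -2.
Step 2: L[1][1] = √(4) = 2.
  L[2][0] = (8) / L[0][0] = 2.
  L[2][1] = (-6) / L[1][1] = -3.
Step 3: L[2][2] = √(16) = 4.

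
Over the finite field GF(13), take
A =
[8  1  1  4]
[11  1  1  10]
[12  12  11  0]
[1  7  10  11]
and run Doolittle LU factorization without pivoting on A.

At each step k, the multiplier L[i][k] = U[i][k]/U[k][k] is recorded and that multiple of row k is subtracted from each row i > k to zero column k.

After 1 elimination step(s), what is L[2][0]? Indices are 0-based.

L[2][0] = 8

k=0: U[0][0]=8
  eliminate (1,0): mult=3, new row 1: (0, 11, 11, 11); set L[1][0]=3
  eliminate (2,0): mult=8, new row 2: (0, 4, 3, 7); set L[2][0]=8
  eliminate (3,0): mult=5, new row 3: (0, 2, 5, 4); set L[3][0]=5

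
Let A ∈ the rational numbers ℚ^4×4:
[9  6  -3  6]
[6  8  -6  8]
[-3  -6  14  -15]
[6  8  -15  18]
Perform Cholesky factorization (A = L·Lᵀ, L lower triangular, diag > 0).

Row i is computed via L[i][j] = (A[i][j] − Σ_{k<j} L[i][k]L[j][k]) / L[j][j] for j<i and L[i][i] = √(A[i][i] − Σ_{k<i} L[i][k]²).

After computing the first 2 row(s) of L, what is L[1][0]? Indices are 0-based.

Step 1: L[0][0] = √(9) = 3.
  L[1][0] = (6) / L[0][0] = 2.
Step 2: L[1][1] = √(4) = 2.

L[1][0] = 2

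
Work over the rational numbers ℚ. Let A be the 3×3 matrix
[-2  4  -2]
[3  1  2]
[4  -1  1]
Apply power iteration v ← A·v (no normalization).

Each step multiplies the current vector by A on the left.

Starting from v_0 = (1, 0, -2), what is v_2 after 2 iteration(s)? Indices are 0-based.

v_0 = (1, 0, -2).
v_1 = A·v_0 = (2, -1, 2).
v_2 = A·v_1 = (-12, 9, 11).

v_2 = (-12, 9, 11)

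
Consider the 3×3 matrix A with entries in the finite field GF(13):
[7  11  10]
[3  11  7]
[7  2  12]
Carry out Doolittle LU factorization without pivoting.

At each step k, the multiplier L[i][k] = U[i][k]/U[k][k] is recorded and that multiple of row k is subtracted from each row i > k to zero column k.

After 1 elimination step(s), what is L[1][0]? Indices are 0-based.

L[1][0] = 6

k=0: U[0][0]=7
  eliminate (1,0): mult=6, new row 1: (0, 10, 12); set L[1][0]=6
  eliminate (2,0): mult=1, new row 2: (0, 4, 2); set L[2][0]=1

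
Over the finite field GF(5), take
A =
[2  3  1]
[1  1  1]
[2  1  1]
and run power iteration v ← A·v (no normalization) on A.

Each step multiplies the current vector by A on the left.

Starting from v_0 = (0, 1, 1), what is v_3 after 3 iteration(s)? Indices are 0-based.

v_0 = (0, 1, 1).
v_1 = A·v_0 = (4, 2, 2).
v_2 = A·v_1 = (1, 3, 2).
v_3 = A·v_2 = (3, 1, 2).

v_3 = (3, 1, 2)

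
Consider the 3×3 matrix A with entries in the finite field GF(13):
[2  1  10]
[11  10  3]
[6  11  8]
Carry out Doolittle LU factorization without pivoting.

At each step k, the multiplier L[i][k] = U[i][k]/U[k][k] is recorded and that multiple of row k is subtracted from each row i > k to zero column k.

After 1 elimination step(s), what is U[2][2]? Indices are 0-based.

[col 0] pivot 2
  R1 -= 12*R0 → (0, 11, 0)  (L[1][0] := 12)
  R2 -= 3*R0 → (0, 8, 4)  (L[2][0] := 3)

U[2][2] = 4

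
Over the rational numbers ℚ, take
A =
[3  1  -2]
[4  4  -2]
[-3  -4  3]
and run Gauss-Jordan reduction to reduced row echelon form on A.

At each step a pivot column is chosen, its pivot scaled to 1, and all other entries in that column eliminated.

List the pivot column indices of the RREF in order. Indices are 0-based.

pivot columns: 0, 1, 2

[1] R0 /= 3  ⇒  (1, 1/3, -2/3)
     R1 -= 4·R0  ⇒  (0, 8/3, 2/3)
     R2 -= -3·R0  ⇒  (0, -3, 1)
[2] R1 /= 8/3  ⇒  (0, 1, 1/4)
     R0 -= 1/3·R1  ⇒  (1, 0, -3/4)
     R2 -= -3·R1  ⇒  (0, 0, 7/4)
[3] R2 /= 7/4  ⇒  (0, 0, 1)
     R0 -= -3/4·R2  ⇒  (1, 0, 0)
     R1 -= 1/4·R2  ⇒  (0, 1, 0)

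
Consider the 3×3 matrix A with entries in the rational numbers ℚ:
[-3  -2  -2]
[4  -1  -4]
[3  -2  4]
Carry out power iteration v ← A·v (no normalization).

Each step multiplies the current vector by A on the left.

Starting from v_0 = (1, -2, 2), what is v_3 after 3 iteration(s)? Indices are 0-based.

v_0 = (1, -2, 2).
v_1 = A·v_0 = (-3, -2, 15).
v_2 = A·v_1 = (-17, -70, 55).
v_3 = A·v_2 = (81, -218, 309).

v_3 = (81, -218, 309)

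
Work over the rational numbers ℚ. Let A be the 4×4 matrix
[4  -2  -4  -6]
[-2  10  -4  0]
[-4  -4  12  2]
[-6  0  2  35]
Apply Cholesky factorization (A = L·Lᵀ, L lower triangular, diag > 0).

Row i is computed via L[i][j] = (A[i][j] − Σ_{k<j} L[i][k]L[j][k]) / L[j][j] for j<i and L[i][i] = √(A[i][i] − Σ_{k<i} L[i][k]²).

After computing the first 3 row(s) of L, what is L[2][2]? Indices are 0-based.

Step 1: L[0][0] = √(4) = 2.
  L[1][0] = (-2) / L[0][0] = -1.
Step 2: L[1][1] = √(9) = 3.
  L[2][0] = (-4) / L[0][0] = -2.
  L[2][1] = (-6) / L[1][1] = -2.
Step 3: L[2][2] = √(4) = 2.

L[2][2] = 2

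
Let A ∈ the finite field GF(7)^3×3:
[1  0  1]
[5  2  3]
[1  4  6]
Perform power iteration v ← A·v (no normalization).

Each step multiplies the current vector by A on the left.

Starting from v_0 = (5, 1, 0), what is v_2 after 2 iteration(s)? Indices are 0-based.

v_2 = (0, 1, 6)

v_0 = (5, 1, 0).
v_1 = A·v_0 = (5, 6, 2).
v_2 = A·v_1 = (0, 1, 6).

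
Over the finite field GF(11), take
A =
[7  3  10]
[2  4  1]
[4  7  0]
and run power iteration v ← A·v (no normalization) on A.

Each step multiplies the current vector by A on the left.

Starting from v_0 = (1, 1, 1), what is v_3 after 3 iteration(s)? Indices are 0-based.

v_3 = (3, 8, 9)

v_0 = (1, 1, 1).
v_1 = A·v_0 = (9, 7, 0).
v_2 = A·v_1 = (7, 2, 8).
v_3 = A·v_2 = (3, 8, 9).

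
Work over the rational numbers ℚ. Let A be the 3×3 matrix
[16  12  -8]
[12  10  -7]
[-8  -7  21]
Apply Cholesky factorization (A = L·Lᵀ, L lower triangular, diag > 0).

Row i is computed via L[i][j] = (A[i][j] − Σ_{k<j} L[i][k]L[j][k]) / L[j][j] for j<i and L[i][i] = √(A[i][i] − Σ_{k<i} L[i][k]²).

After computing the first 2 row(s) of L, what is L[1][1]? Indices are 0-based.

Step 1: L[0][0] = √(16) = 4.
  L[1][0] = (12) / L[0][0] = 3.
Step 2: L[1][1] = √(1) = 1.

L[1][1] = 1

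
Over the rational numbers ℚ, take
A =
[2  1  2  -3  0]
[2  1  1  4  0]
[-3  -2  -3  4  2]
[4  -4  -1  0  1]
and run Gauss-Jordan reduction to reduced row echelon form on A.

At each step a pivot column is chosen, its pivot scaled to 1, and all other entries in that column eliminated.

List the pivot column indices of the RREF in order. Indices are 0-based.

pivot columns: 0, 1, 2, 3

step 1: normalize row 0 (÷2) = (1, 1/2, 1, -3/2, 0)
  row 1: subtract 2×row0 = (0, 0, -1, 7, 0)
  row 2: subtract -3×row0 = (0, -1/2, 0, -1/2, 2)
  row 3: subtract 4×row0 = (0, -6, -5, 6, 1)
step 2: exchange rows 1,2
step 2: normalize row 1 (÷-1/2) = (0, 1, 0, 1, -4)
  row 0: subtract 1/2×row1 = (1, 0, 1, -2, 2)
  row 3: subtract -6×row1 = (0, 0, -5, 12, -23)
step 3: normalize row 2 (÷-1) = (0, 0, 1, -7, 0)
  row 0: subtract 1×row2 = (1, 0, 0, 5, 2)
  row 3: subtract -5×row2 = (0, 0, 0, -23, -23)
step 4: normalize row 3 (÷-23) = (0, 0, 0, 1, 1)
  row 0: subtract 5×row3 = (1, 0, 0, 0, -3)
  row 1: subtract 1×row3 = (0, 1, 0, 0, -5)
  row 2: subtract -7×row3 = (0, 0, 1, 0, 7)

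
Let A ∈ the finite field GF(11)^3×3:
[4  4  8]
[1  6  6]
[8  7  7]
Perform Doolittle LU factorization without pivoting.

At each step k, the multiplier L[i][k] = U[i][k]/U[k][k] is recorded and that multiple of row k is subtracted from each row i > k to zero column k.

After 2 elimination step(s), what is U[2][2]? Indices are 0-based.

[col 0] pivot 4
  R1 -= 3*R0 → (0, 5, 4)  (L[1][0] := 3)
  R2 -= 2*R0 → (0, 10, 2)  (L[2][0] := 2)
[col 1] pivot 5
  R2 -= 2*R1 → (0, 0, 5)  (L[2][1] := 2)

U[2][2] = 5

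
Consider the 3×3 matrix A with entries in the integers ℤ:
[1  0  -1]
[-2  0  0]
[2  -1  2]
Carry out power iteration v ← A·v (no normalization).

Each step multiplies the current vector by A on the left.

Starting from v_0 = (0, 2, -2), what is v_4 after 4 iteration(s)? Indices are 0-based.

v_0 = (0, 2, -2).
v_1 = A·v_0 = (2, 0, -6).
v_2 = A·v_1 = (8, -4, -8).
v_3 = A·v_2 = (16, -16, 4).
v_4 = A·v_3 = (12, -32, 56).

v_4 = (12, -32, 56)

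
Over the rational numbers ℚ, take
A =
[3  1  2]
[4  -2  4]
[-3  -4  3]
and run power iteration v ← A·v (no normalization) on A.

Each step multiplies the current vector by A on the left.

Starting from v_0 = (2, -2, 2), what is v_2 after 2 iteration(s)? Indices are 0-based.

v_2 = (60, 24, -80)

v_0 = (2, -2, 2).
v_1 = A·v_0 = (8, 20, 8).
v_2 = A·v_1 = (60, 24, -80).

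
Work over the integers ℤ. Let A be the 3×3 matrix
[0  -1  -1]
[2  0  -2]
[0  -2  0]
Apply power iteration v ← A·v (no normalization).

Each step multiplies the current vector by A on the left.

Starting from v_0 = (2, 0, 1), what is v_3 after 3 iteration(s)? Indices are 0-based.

v_3 = (6, 4, 4)

v_0 = (2, 0, 1).
v_1 = A·v_0 = (-1, 2, 0).
v_2 = A·v_1 = (-2, -2, -4).
v_3 = A·v_2 = (6, 4, 4).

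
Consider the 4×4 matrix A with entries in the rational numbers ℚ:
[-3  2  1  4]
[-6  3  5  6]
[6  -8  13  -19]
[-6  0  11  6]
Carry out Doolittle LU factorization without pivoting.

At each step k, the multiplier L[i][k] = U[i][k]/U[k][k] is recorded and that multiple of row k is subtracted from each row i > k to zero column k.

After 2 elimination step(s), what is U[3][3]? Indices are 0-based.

U[3][3] = 6

[col 0] pivot -3
  R1 -= 2*R0 → (0, -1, 3, -2)  (L[1][0] := 2)
  R2 -= -2*R0 → (0, -4, 15, -11)  (L[2][0] := -2)
  R3 -= 2*R0 → (0, -4, 9, -2)  (L[3][0] := 2)
[col 1] pivot -1
  R2 -= 4*R1 → (0, 0, 3, -3)  (L[2][1] := 4)
  R3 -= 4*R1 → (0, 0, -3, 6)  (L[3][1] := 4)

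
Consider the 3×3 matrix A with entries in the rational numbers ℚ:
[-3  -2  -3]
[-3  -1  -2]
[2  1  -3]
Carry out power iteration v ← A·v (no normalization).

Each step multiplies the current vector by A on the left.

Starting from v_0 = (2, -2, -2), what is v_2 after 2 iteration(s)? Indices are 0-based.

v_0 = (2, -2, -2).
v_1 = A·v_0 = (4, 0, 8).
v_2 = A·v_1 = (-36, -28, -16).

v_2 = (-36, -28, -16)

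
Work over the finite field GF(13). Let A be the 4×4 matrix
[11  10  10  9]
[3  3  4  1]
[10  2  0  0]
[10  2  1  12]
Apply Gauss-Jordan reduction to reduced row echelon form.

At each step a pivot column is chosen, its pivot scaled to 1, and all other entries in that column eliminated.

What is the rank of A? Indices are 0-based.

rank = 4

step 1: normalize row 0 (÷11) = (1, 8, 8, 2)
  row 1: subtract 3×row0 = (0, 5, 6, 8)
  row 2: subtract 10×row0 = (0, 0, 11, 6)
  row 3: subtract 10×row0 = (0, 0, 12, 5)
step 2: normalize row 1 (÷5) = (0, 1, 9, 12)
  row 0: subtract 8×row1 = (1, 0, 1, 10)
step 3: normalize row 2 (÷11) = (0, 0, 1, 10)
  row 0: subtract 1×row2 = (1, 0, 0, 0)
  row 1: subtract 9×row2 = (0, 1, 0, 0)
  row 3: subtract 12×row2 = (0, 0, 0, 2)
step 4: normalize row 3 (÷2) = (0, 0, 0, 1)
  row 2: subtract 10×row3 = (0, 0, 1, 0)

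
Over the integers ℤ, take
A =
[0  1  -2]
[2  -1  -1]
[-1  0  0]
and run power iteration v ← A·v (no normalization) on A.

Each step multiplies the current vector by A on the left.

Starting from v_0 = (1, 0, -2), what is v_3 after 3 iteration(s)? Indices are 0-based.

v_0 = (1, 0, -2).
v_1 = A·v_0 = (4, 4, -1).
v_2 = A·v_1 = (6, 5, -4).
v_3 = A·v_2 = (13, 11, -6).

v_3 = (13, 11, -6)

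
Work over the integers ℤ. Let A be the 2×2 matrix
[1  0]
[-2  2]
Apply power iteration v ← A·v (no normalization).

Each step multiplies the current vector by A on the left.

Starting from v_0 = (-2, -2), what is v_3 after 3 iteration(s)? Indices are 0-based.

v_0 = (-2, -2).
v_1 = A·v_0 = (-2, 0).
v_2 = A·v_1 = (-2, 4).
v_3 = A·v_2 = (-2, 12).

v_3 = (-2, 12)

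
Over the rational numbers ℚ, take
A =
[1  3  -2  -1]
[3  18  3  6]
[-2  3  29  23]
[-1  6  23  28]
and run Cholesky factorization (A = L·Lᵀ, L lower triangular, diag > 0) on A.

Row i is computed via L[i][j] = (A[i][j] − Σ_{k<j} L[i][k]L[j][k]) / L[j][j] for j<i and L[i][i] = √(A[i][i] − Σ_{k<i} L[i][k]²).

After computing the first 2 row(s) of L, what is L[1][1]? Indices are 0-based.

L[1][1] = 3

Step 1: L[0][0] = √(1) = 1.
  L[1][0] = (3) / L[0][0] = 3.
Step 2: L[1][1] = √(9) = 3.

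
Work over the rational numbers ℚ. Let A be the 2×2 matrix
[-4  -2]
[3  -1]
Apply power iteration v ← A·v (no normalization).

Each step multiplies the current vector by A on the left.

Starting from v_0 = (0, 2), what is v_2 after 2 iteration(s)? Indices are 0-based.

v_2 = (20, -10)

v_0 = (0, 2).
v_1 = A·v_0 = (-4, -2).
v_2 = A·v_1 = (20, -10).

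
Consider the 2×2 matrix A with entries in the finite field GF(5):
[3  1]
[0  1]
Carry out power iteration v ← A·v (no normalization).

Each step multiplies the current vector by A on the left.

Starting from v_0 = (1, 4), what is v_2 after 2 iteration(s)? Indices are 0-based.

v_0 = (1, 4).
v_1 = A·v_0 = (2, 4).
v_2 = A·v_1 = (0, 4).

v_2 = (0, 4)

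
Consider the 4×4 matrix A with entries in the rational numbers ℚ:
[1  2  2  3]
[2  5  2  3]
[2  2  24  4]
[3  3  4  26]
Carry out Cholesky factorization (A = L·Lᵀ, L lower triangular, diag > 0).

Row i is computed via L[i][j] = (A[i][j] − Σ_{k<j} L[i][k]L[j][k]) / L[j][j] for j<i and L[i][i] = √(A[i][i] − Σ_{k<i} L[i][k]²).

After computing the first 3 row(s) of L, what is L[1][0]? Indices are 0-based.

Step 1: L[0][0] = √(1) = 1.
  L[1][0] = (2) / L[0][0] = 2.
Step 2: L[1][1] = √(1) = 1.
  L[2][0] = (2) / L[0][0] = 2.
  L[2][1] = (-2) / L[1][1] = -2.
Step 3: L[2][2] = √(16) = 4.

L[1][0] = 2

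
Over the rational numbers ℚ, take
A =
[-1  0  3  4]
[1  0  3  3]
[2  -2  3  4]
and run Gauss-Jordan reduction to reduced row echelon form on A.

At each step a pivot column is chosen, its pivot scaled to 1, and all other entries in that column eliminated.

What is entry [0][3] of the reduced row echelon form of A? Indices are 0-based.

M[0][3] = -1/2

step 1: normalize row 0 (÷-1) = (1, 0, -3, -4)
  row 1: subtract 1×row0 = (0, 0, 6, 7)
  row 2: subtract 2×row0 = (0, -2, 9, 12)
step 2: exchange rows 1,2
step 2: normalize row 1 (÷-2) = (0, 1, -9/2, -6)
step 3: normalize row 2 (÷6) = (0, 0, 1, 7/6)
  row 0: subtract -3×row2 = (1, 0, 0, -1/2)
  row 1: subtract -9/2×row2 = (0, 1, 0, -3/4)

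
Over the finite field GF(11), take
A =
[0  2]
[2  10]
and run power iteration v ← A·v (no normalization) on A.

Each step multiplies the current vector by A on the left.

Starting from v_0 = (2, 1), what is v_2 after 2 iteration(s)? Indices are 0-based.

v_2 = (6, 1)

v_0 = (2, 1).
v_1 = A·v_0 = (2, 3).
v_2 = A·v_1 = (6, 1).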